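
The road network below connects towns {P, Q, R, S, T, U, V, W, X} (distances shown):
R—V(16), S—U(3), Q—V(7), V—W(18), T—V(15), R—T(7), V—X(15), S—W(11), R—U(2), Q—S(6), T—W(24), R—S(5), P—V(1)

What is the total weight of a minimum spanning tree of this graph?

Prim, starting at U.
Step 1: cheapest edge leaving the tree is R—U (2); add R.
Step 2: cheapest edge leaving the tree is S—U (3); add S.
Step 3: cheapest edge leaving the tree is Q—S (6); add Q.
Step 4: cheapest edge leaving the tree is R—T (7); add T.
Step 5: cheapest edge leaving the tree is Q—V (7); add V.
Step 6: cheapest edge leaving the tree is P—V (1); add P.
Step 7: cheapest edge leaving the tree is S—W (11); add W.
Step 8: cheapest edge leaving the tree is V—X (15); add X.
MST edges: R—U, S—U, Q—S, R—T, Q—V, P—V, S—W, V—X; total weight 2+3+6+7+7+1+11+15 = 52.

52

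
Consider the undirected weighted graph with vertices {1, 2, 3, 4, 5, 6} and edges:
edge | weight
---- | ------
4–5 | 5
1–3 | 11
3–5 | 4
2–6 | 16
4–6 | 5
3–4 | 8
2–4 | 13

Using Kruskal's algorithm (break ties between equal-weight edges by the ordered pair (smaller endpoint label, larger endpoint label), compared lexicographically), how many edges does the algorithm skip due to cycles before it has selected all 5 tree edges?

1

Kruskal's algorithm — process edges by increasing weight (ties by edge label):
3–5 (4): add. Components now {1} {2} {3,5} {4} {6}
4–5 (5): add. Components now {1} {2} {3,4,5} {6}
4–6 (5): add. Components now {1} {2} {3,4,5,6}
3–4 (8): skip — 3 and 4 already connected.
1–3 (11): add. Components now {1,3,4,5,6} {2}
2–4 (13): add. Components now {1,2,3,4,5,6}
Edges rejected before the tree was complete: 1.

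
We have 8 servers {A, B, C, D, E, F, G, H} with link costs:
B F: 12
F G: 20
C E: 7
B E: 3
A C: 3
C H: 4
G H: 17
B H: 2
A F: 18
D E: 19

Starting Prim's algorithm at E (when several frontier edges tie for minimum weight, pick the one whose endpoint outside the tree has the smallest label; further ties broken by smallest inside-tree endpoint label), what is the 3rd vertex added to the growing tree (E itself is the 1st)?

Prim, starting at E.
Step 1: frontier [B E 3, C E 7, D E 19] → take B E (3); add B.
Step 2: frontier [B H 2, B F 12, C E 7, D E 19] → take B H (2); add H.
Step 3: frontier [B F 12, C E 7, D E 19, C H 4, G H 17] → take C H (4); add C.
Step 4: frontier [B F 12, A C 3, D E 19, G H 17] → take A C (3); add A.
Step 5: frontier [A F 18, B F 12, D E 19, G H 17] → take B F (12); add F.
Step 6: frontier [D E 19, F G 20, G H 17] → take G H (17); add G.
Step 7: frontier [D E 19] → take D E (19); add D.
Vertex order: E, B, H, C, A, F, G, D. The 3rd vertex is H.

H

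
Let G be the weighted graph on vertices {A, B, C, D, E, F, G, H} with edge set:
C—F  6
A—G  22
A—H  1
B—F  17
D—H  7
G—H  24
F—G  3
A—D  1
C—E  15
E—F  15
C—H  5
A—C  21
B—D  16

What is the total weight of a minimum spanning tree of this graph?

Sort edges by weight, then run Kruskal:
A—D (1): add — endpoints in different components.
A—H (1): add — endpoints in different components.
F—G (3): add — endpoints in different components.
C—H (5): add — endpoints in different components.
C—F (6): add — endpoints in different components.
D—H (7): skip — D and H already connected.
C—E (15): add — endpoints in different components.
E—F (15): skip — E and F already connected.
B—D (16): add — endpoints in different components.
MST edges: A—D, A—H, F—G, C—H, C—F, C—E, B—D; total weight 1+1+3+5+6+15+16 = 47.

47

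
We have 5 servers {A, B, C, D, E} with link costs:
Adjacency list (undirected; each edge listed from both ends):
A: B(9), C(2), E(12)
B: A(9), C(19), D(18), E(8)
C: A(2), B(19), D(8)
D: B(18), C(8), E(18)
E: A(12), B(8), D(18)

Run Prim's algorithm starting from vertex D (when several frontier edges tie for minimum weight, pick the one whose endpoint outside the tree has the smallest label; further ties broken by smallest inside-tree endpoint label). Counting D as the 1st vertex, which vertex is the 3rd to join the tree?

A

Grow the tree from D using Prim:
Step 1: cheapest edge leaving the tree is C D (8); add C.
Step 2: cheapest edge leaving the tree is A C (2); add A.
Step 3: cheapest edge leaving the tree is A B (9); add B.
Step 4: cheapest edge leaving the tree is B E (8); add E.
Vertex order: D, C, A, B, E. The 3rd vertex is A.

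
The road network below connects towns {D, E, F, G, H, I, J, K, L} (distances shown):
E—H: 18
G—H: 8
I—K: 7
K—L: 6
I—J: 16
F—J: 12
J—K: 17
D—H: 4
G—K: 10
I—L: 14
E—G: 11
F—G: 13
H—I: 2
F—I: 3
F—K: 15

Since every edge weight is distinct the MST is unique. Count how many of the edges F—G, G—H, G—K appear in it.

1

Kruskal's algorithm — process edges by increasing weight (ties by edge label):
H—I (2): add — endpoints in different components.
F—I (3): add — endpoints in different components.
D—H (4): add — endpoints in different components.
K—L (6): add — endpoints in different components.
I—K (7): add — endpoints in different components.
G—H (8): add — endpoints in different components.
G—K (10): skip — G and K already connected.
E—G (11): add — endpoints in different components.
F—J (12): add — endpoints in different components.
MST edge set: {H—I, F—I, D—H, K—L, I—K, G—H, E—G, F—J}.
Of the listed edges, {G—H} are in the MST → 1.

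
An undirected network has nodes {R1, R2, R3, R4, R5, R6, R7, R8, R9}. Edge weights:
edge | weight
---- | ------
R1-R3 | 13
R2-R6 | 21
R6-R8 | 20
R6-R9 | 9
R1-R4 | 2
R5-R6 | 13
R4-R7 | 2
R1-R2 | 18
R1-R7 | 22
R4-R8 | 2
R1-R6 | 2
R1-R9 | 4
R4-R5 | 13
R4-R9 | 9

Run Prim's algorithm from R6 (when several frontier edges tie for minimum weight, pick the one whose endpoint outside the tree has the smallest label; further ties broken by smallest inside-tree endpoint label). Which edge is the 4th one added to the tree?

R4-R8

Prim's algorithm from R6:
Step 1: cheapest edge leaving the tree is R1-R6 (2); add R1.
Step 2: cheapest edge leaving the tree is R1-R4 (2); add R4.
Step 3: cheapest edge leaving the tree is R4-R7 (2); add R7.
Step 4: cheapest edge leaving the tree is R4-R8 (2); add R8.
Step 5: cheapest edge leaving the tree is R1-R9 (4); add R9.
Step 6: cheapest edge leaving the tree is R1-R3 (13); add R3.
Step 7: cheapest edge leaving the tree is R4-R5 (13); add R5.
Step 8: cheapest edge leaving the tree is R1-R2 (18); add R2.
The 4th edge added is R4-R8.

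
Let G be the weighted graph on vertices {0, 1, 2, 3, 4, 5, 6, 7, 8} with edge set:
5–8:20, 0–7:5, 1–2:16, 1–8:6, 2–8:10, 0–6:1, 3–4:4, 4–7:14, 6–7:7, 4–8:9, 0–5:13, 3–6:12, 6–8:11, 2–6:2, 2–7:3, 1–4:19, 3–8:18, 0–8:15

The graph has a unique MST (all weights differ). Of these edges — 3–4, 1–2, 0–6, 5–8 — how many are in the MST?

2

Kruskal's algorithm — process edges by increasing weight (ties by edge label):
0–6 (1): add — endpoints in different components.
2–6 (2): add — endpoints in different components.
2–7 (3): add — endpoints in different components.
3–4 (4): add — endpoints in different components.
0–7 (5): skip — 0 and 7 already connected.
1–8 (6): add — endpoints in different components.
6–7 (7): skip — 6 and 7 already connected.
4–8 (9): add — endpoints in different components.
2–8 (10): add — endpoints in different components.
6–8 (11): skip — 6 and 8 already connected.
3–6 (12): skip — 3 and 6 already connected.
0–5 (13): add — endpoints in different components.
MST edge set: {0–6, 2–6, 2–7, 3–4, 1–8, 4–8, 2–8, 0–5}.
Of the listed edges, {3–4, 0–6} are in the MST → 2.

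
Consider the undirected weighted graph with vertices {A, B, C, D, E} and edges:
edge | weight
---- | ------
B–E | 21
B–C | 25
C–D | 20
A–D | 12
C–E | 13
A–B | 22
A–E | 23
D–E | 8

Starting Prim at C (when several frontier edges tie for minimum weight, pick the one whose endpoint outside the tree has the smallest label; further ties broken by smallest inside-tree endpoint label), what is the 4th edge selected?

Prim, starting at C.
Step 1: frontier [C–E 13, C–D 20, B–C 25] → take C–E (13); add E.
Step 2: frontier [C–D 20, B–C 25, D–E 8, B–E 21, A–E 23] → take D–E (8); add D.
Step 3: frontier [B–C 25, A–D 12, B–E 21, A–E 23] → take A–D (12); add A.
Step 4: frontier [A–B 22, B–C 25, B–E 21] → take B–E (21); add B.
The 4th edge added is B–E.

B-E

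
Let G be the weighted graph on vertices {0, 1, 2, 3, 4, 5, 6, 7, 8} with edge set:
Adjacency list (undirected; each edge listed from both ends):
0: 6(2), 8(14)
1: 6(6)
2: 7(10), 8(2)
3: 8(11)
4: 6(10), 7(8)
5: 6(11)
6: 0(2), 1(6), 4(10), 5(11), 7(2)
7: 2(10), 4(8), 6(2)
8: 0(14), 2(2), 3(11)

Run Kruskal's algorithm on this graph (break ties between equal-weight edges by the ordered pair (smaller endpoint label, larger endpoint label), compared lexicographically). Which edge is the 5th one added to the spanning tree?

Sort edges by weight, then run Kruskal:
0-6 (2): add — endpoints in different components.
2-8 (2): add — endpoints in different components.
6-7 (2): add — endpoints in different components.
1-6 (6): add — endpoints in different components.
4-7 (8): add — endpoints in different components.
2-7 (10): add — endpoints in different components.
4-6 (10): skip — 4 and 6 already connected.
3-8 (11): add — endpoints in different components.
5-6 (11): add — endpoints in different components.
The 5th edge added is 4-7.

4-7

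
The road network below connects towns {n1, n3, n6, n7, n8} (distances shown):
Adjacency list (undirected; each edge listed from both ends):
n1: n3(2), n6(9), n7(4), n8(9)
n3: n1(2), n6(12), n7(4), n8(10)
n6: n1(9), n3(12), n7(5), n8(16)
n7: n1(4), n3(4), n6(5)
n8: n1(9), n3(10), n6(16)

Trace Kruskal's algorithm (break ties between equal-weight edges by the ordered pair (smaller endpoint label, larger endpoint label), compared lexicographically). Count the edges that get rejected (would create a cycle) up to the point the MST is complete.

2

Sort edges by weight, then run Kruskal:
n1—n3 (2): add. Components now {n1,n3} {n8} {n7} {n6}
n1—n7 (4): add. Components now {n1,n3,n7} {n8} {n6}
n3—n7 (4): skip — n3 and n7 already connected.
n6—n7 (5): add. Components now {n1,n3,n6,n7} {n8}
n1—n6 (9): skip — n1 and n6 already connected.
n1—n8 (9): add. Components now {n1,n3,n6,n7,n8}
Edges rejected before the tree was complete: 2.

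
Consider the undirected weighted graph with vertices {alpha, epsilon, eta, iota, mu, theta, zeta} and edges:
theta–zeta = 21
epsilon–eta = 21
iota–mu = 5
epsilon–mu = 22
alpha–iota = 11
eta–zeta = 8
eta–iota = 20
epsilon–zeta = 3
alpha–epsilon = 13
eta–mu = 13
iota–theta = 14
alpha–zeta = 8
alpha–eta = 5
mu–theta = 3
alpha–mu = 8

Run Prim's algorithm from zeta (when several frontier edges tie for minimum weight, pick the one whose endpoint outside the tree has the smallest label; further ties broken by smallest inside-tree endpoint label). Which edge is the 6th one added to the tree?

iota-mu

Grow the tree from zeta using Prim:
Step 1: cheapest edge leaving the tree is epsilon–zeta (3); add epsilon.
Step 2: cheapest edge leaving the tree is alpha–zeta (8); add alpha.
Step 3: cheapest edge leaving the tree is alpha–eta (5); add eta.
Step 4: cheapest edge leaving the tree is alpha–mu (8); add mu.
Step 5: cheapest edge leaving the tree is mu–theta (3); add theta.
Step 6: cheapest edge leaving the tree is iota–mu (5); add iota.
The 6th edge added is iota–mu.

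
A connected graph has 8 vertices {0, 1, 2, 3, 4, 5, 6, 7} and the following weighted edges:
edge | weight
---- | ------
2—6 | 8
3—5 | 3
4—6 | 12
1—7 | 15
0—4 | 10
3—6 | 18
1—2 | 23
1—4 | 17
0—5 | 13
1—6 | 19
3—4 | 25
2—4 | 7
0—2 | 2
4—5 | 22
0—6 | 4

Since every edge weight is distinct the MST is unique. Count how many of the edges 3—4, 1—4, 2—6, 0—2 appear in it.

Kruskal: consider edges lightest-first.
0—2 (2): add — endpoints in different components.
3—5 (3): add — endpoints in different components.
0—6 (4): add — endpoints in different components.
2—4 (7): add — endpoints in different components.
2—6 (8): skip — 2 and 6 already connected.
0—4 (10): skip — 0 and 4 already connected.
4—6 (12): skip — 4 and 6 already connected.
0—5 (13): add — endpoints in different components.
1—7 (15): add — endpoints in different components.
1—4 (17): add — endpoints in different components.
MST edge set: {0—2, 3—5, 0—6, 2—4, 0—5, 1—7, 1—4}.
Of the listed edges, {1—4, 0—2} are in the MST → 2.

2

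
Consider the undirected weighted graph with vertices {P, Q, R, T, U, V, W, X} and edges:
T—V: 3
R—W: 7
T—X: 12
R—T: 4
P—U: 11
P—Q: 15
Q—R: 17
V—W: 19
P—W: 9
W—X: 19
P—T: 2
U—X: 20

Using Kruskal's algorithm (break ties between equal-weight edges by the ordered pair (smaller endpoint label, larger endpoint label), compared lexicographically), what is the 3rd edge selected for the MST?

R-T

Sort edges by weight, then run Kruskal:
P—T (2): add — endpoints in different components.
T—V (3): add — endpoints in different components.
R—T (4): add — endpoints in different components.
R—W (7): add — endpoints in different components.
P—W (9): skip — P and W already connected.
P—U (11): add — endpoints in different components.
T—X (12): add — endpoints in different components.
P—Q (15): add — endpoints in different components.
The 3rd edge added is R—T.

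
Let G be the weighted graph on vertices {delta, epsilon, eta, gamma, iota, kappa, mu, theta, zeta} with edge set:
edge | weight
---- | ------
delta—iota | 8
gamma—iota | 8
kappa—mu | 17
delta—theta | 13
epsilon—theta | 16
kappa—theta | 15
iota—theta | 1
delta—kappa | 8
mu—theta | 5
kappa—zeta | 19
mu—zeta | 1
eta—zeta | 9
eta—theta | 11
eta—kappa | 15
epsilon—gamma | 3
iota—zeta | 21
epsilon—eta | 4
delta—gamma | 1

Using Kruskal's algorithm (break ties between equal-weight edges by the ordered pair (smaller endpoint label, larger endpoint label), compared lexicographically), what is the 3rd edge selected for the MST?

mu-zeta

Sort edges by weight, then run Kruskal:
delta—gamma (1): add — endpoints in different components.
iota—theta (1): add — endpoints in different components.
mu—zeta (1): add — endpoints in different components.
epsilon—gamma (3): add — endpoints in different components.
epsilon—eta (4): add — endpoints in different components.
mu—theta (5): add — endpoints in different components.
delta—iota (8): add — endpoints in different components.
delta—kappa (8): add — endpoints in different components.
The 3rd edge added is mu—zeta.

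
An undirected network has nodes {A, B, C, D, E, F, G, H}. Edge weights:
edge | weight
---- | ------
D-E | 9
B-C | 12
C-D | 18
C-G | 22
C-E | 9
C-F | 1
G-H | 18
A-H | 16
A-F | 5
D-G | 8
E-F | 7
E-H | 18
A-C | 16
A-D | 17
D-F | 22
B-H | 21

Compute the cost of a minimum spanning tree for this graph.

Prim, starting at D.
Step 1: cheapest edge leaving the tree is D-G (8); add G.
Step 2: cheapest edge leaving the tree is D-E (9); add E.
Step 3: cheapest edge leaving the tree is E-F (7); add F.
Step 4: cheapest edge leaving the tree is C-F (1); add C.
Step 5: cheapest edge leaving the tree is A-F (5); add A.
Step 6: cheapest edge leaving the tree is B-C (12); add B.
Step 7: cheapest edge leaving the tree is A-H (16); add H.
MST edges: D-G, D-E, E-F, C-F, A-F, B-C, A-H; total weight 8+9+7+1+5+12+16 = 58.

58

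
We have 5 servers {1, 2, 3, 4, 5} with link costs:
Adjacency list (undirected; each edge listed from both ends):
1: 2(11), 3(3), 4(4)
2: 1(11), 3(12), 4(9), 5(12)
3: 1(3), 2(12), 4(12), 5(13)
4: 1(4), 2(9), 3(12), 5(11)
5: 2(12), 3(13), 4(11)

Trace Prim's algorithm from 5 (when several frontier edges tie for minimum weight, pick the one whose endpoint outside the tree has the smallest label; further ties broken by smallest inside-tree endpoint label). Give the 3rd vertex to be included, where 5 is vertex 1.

1

Prim, starting at 5.
Step 1: cheapest edge leaving the tree is 4 5 (11); add 4.
Step 2: cheapest edge leaving the tree is 1 4 (4); add 1.
Step 3: cheapest edge leaving the tree is 1 3 (3); add 3.
Step 4: cheapest edge leaving the tree is 2 4 (9); add 2.
Vertex order: 5, 4, 1, 3, 2. The 3rd vertex is 1.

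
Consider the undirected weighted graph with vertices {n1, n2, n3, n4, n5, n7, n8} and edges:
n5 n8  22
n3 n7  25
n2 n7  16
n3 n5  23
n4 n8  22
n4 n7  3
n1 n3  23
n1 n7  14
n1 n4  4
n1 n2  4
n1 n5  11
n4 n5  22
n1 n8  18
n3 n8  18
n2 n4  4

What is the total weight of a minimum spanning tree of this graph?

Kruskal's algorithm — process edges by increasing weight (ties by edge label):
n4 n7 (3): add — endpoints in different components.
n1 n2 (4): add — endpoints in different components.
n1 n4 (4): add — endpoints in different components.
n2 n4 (4): skip — n2 and n4 already connected.
n1 n5 (11): add — endpoints in different components.
n1 n7 (14): skip — n1 and n7 already connected.
n2 n7 (16): skip — n2 and n7 already connected.
n1 n8 (18): add — endpoints in different components.
n3 n8 (18): add — endpoints in different components.
MST edges: n4 n7, n1 n2, n1 n4, n1 n5, n1 n8, n3 n8; total weight 3+4+4+11+18+18 = 58.

58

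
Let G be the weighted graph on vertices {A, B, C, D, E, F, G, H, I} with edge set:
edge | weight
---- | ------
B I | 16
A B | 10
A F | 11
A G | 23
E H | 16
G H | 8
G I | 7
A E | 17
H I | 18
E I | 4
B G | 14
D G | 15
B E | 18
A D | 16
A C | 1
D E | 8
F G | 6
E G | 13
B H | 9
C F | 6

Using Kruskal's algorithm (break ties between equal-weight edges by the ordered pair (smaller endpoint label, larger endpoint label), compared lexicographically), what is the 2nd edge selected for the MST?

E-I

Sort edges by weight, then run Kruskal:
A C (1): add — endpoints in different components.
E I (4): add — endpoints in different components.
C F (6): add — endpoints in different components.
F G (6): add — endpoints in different components.
G I (7): add — endpoints in different components.
D E (8): add — endpoints in different components.
G H (8): add — endpoints in different components.
B H (9): add — endpoints in different components.
The 2nd edge added is E I.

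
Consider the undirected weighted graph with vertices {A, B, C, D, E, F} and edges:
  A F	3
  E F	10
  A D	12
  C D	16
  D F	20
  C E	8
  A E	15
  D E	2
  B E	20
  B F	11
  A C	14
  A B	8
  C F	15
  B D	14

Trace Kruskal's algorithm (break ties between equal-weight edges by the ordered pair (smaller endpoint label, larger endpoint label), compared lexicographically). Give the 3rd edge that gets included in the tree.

Kruskal's algorithm — process edges by increasing weight (ties by edge label):
D E (2): add. Components now {A} {B} {C} {D,E} {F}
A F (3): add. Components now {A,F} {B} {C} {D,E}
A B (8): add. Components now {A,B,F} {C} {D,E}
C E (8): add. Components now {A,B,F} {C,D,E}
E F (10): add. Components now {A,B,C,D,E,F}
The 3rd edge added is A B.

A-B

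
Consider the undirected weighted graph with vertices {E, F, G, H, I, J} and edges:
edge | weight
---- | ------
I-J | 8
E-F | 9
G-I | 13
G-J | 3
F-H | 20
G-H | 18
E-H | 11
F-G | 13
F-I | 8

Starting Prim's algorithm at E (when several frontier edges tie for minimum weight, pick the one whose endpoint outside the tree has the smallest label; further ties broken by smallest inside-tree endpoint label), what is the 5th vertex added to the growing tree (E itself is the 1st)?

G

Grow the tree from E using Prim:
Step 1: frontier [E-F 9, E-H 11] → take E-F (9); add F.
Step 2: frontier [E-H 11, F-I 8, F-G 13, F-H 20] → take F-I (8); add I.
Step 3: frontier [E-H 11, F-G 13, F-H 20, I-J 8, G-I 13] → take I-J (8); add J.
Step 4: frontier [E-H 11, F-G 13, F-H 20, G-I 13, G-J 3] → take G-J (3); add G.
Step 5: frontier [E-H 11, F-H 20, G-H 18] → take E-H (11); add H.
Vertex order: E, F, I, J, G, H. The 5th vertex is G.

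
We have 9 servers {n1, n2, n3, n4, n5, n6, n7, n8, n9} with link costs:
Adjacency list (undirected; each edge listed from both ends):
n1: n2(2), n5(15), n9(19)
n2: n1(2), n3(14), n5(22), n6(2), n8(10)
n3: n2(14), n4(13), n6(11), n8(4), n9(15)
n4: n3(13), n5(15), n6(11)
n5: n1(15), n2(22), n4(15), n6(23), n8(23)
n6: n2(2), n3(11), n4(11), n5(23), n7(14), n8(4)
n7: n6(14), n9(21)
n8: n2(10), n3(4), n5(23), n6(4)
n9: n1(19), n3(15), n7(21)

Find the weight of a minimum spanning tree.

67

Kruskal's algorithm — process edges by increasing weight (ties by edge label):
n1 n2 (2): add — endpoints in different components.
n2 n6 (2): add — endpoints in different components.
n3 n8 (4): add — endpoints in different components.
n6 n8 (4): add — endpoints in different components.
n2 n8 (10): skip — n8 and n2 already connected.
n3 n6 (11): skip — n3 and n6 already connected.
n4 n6 (11): add — endpoints in different components.
n3 n4 (13): skip — n3 and n4 already connected.
n2 n3 (14): skip — n3 and n2 already connected.
n6 n7 (14): add — endpoints in different components.
n1 n5 (15): add — endpoints in different components.
n3 n9 (15): add — endpoints in different components.
MST edges: n1 n2, n2 n6, n3 n8, n6 n8, n4 n6, n6 n7, n1 n5, n3 n9; total weight 2+2+4+4+11+14+15+15 = 67.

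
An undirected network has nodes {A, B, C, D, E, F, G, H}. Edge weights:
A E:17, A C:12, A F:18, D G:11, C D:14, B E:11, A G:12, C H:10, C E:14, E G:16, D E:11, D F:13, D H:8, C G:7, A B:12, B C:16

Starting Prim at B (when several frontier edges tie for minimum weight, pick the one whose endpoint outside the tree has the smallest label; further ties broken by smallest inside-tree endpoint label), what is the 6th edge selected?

A-B

Grow the tree from B using Prim:
Step 1: cheapest edge leaving the tree is B E (11); add E.
Step 2: cheapest edge leaving the tree is D E (11); add D.
Step 3: cheapest edge leaving the tree is D H (8); add H.
Step 4: cheapest edge leaving the tree is C H (10); add C.
Step 5: cheapest edge leaving the tree is C G (7); add G.
Step 6: cheapest edge leaving the tree is A B (12); add A.
Step 7: cheapest edge leaving the tree is D F (13); add F.
The 6th edge added is A B.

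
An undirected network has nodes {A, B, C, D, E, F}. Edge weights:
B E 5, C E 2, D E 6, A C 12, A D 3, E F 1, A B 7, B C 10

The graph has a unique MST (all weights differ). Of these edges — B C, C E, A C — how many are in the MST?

Kruskal's algorithm — process edges by increasing weight (ties by edge label):
E F (1): add — endpoints in different components.
C E (2): add — endpoints in different components.
A D (3): add — endpoints in different components.
B E (5): add — endpoints in different components.
D E (6): add — endpoints in different components.
MST edge set: {E F, C E, A D, B E, D E}.
Of the listed edges, {C E} are in the MST → 1.

1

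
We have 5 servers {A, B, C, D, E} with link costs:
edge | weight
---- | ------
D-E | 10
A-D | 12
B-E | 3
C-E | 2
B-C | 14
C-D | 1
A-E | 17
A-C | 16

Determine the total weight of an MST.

18

Prim, starting at D.
Step 1: cheapest edge leaving the tree is C-D (1); add C.
Step 2: cheapest edge leaving the tree is C-E (2); add E.
Step 3: cheapest edge leaving the tree is B-E (3); add B.
Step 4: cheapest edge leaving the tree is A-D (12); add A.
MST edges: C-D, C-E, B-E, A-D; total weight 1+2+3+12 = 18.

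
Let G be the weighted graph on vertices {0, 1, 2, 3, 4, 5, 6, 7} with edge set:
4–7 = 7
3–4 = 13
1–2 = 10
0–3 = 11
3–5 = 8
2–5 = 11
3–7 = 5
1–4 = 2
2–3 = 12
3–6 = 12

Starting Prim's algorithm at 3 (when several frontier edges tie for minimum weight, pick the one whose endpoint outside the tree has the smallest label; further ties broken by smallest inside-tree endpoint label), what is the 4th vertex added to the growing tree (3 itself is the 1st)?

Prim, starting at 3.
Step 1: frontier [3–7 5, 3–5 8, 0–3 11, 2–3 12, 3–6 12, 3–4 13] → take 3–7 (5); add 7.
Step 2: frontier [3–5 8, 0–3 11, 2–3 12, 3–6 12, 3–4 13, 4–7 7] → take 4–7 (7); add 4.
Step 3: frontier [3–5 8, 0–3 11, 2–3 12, 3–6 12, 1–4 2] → take 1–4 (2); add 1.
Step 4: frontier [1–2 10, 3–5 8, 0–3 11, 2–3 12, 3–6 12] → take 3–5 (8); add 5.
Step 5: frontier [1–2 10, 0–3 11, 2–3 12, 3–6 12, 2–5 11] → take 1–2 (10); add 2.
Step 6: frontier [0–3 11, 3–6 12] → take 0–3 (11); add 0.
Step 7: frontier [3–6 12] → take 3–6 (12); add 6.
Vertex order: 3, 7, 4, 1, 5, 2, 0, 6. The 4th vertex is 1.

1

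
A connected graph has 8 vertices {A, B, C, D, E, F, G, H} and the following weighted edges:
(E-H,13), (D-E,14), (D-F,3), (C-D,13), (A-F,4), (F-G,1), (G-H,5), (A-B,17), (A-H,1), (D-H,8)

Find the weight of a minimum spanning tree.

52

Kruskal: consider edges lightest-first.
A-H (1): add — endpoints in different components.
F-G (1): add — endpoints in different components.
D-F (3): add — endpoints in different components.
A-F (4): add — endpoints in different components.
G-H (5): skip — G and H already connected.
D-H (8): skip — D and H already connected.
C-D (13): add — endpoints in different components.
E-H (13): add — endpoints in different components.
D-E (14): skip — D and E already connected.
A-B (17): add — endpoints in different components.
MST edges: A-H, F-G, D-F, A-F, C-D, E-H, A-B; total weight 1+1+3+4+13+13+17 = 52.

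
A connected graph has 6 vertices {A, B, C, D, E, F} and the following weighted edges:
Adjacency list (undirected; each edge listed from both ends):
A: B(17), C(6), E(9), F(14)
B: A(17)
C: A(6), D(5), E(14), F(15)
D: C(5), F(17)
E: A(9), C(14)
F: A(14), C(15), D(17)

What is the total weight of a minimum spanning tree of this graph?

51

Prim's algorithm from E:
Step 1: frontier [A—E 9, C—E 14] → take A—E (9); add A.
Step 2: frontier [A—C 6, A—F 14, A—B 17, C—E 14] → take A—C (6); add C.
Step 3: frontier [A—F 14, A—B 17, C—D 5, C—F 15] → take C—D (5); add D.
Step 4: frontier [A—F 14, A—B 17, C—F 15, D—F 17] → take A—F (14); add F.
Step 5: frontier [A—B 17] → take A—B (17); add B.
MST edges: A—E, A—C, C—D, A—F, A—B; total weight 9+6+5+14+17 = 51.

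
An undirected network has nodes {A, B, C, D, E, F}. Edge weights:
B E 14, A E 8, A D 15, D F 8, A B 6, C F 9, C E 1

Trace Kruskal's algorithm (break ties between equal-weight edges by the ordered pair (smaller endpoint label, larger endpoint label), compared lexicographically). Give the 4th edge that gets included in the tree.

D-F

Sort edges by weight, then run Kruskal:
C E (1): add — endpoints in different components.
A B (6): add — endpoints in different components.
A E (8): add — endpoints in different components.
D F (8): add — endpoints in different components.
C F (9): add — endpoints in different components.
The 4th edge added is D F.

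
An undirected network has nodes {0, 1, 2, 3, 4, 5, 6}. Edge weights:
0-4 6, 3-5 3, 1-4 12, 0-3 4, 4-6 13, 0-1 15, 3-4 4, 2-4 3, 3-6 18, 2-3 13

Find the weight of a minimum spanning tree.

Prim, starting at 0.
Step 1: frontier [0-3 4, 0-4 6, 0-1 15] → take 0-3 (4); add 3.
Step 2: frontier [0-4 6, 0-1 15, 3-5 3, 3-4 4, 2-3 13, 3-6 18] → take 3-5 (3); add 5.
Step 3: frontier [0-4 6, 0-1 15, 3-4 4, 2-3 13, 3-6 18] → take 3-4 (4); add 4.
Step 4: frontier [0-1 15, 2-3 13, 3-6 18, 2-4 3, 1-4 12, 4-6 13] → take 2-4 (3); add 2.
Step 5: frontier [0-1 15, 3-6 18, 1-4 12, 4-6 13] → take 1-4 (12); add 1.
Step 6: frontier [3-6 18, 4-6 13] → take 4-6 (13); add 6.
MST edges: 0-3, 3-5, 3-4, 2-4, 1-4, 4-6; total weight 4+3+4+3+12+13 = 39.

39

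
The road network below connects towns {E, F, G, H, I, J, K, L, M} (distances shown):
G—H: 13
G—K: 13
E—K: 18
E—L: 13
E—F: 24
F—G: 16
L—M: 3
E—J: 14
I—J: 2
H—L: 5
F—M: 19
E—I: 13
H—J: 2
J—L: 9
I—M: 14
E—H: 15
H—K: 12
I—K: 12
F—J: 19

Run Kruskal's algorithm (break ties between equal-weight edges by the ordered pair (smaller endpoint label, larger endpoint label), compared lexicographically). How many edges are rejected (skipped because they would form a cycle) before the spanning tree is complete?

7

Kruskal: consider edges lightest-first.
H—J (2): add — endpoints in different components.
I—J (2): add — endpoints in different components.
L—M (3): add — endpoints in different components.
H—L (5): add — endpoints in different components.
J—L (9): skip — J and L already connected.
H—K (12): add — endpoints in different components.
I—K (12): skip — I and K already connected.
E—I (13): add — endpoints in different components.
E—L (13): skip — E and L already connected.
G—H (13): add — endpoints in different components.
G—K (13): skip — G and K already connected.
E—J (14): skip — E and J already connected.
I—M (14): skip — I and M already connected.
E—H (15): skip — E and H already connected.
F—G (16): add — endpoints in different components.
Edges rejected before the tree was complete: 7.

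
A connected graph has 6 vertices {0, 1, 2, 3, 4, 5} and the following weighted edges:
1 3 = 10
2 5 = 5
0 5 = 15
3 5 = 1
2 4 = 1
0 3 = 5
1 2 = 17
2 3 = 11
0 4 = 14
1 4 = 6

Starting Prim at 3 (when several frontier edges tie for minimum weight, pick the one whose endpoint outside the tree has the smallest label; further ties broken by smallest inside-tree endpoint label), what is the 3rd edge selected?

2-5

Grow the tree from 3 using Prim:
Step 1: frontier [3 5 1, 0 3 5, 1 3 10, 2 3 11] → take 3 5 (1); add 5.
Step 2: frontier [0 3 5, 1 3 10, 2 3 11, 2 5 5, 0 5 15] → take 0 3 (5); add 0.
Step 3: frontier [0 4 14, 1 3 10, 2 3 11, 2 5 5] → take 2 5 (5); add 2.
Step 4: frontier [0 4 14, 2 4 1, 1 2 17, 1 3 10] → take 2 4 (1); add 4.
Step 5: frontier [1 2 17, 1 3 10, 1 4 6] → take 1 4 (6); add 1.
The 3rd edge added is 2 5.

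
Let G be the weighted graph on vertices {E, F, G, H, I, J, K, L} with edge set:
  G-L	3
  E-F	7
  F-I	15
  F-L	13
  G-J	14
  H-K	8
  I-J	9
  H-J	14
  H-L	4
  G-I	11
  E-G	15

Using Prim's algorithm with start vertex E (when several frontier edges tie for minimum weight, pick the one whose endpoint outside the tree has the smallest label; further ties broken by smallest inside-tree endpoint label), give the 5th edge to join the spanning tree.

H-K

Prim, starting at E.
Step 1: frontier [E-F 7, E-G 15] → take E-F (7); add F.
Step 2: frontier [E-G 15, F-L 13, F-I 15] → take F-L (13); add L.
Step 3: frontier [E-G 15, F-I 15, G-L 3, H-L 4] → take G-L (3); add G.
Step 4: frontier [F-I 15, G-I 11, G-J 14, H-L 4] → take H-L (4); add H.
Step 5: frontier [F-I 15, G-I 11, G-J 14, H-K 8, H-J 14] → take H-K (8); add K.
Step 6: frontier [F-I 15, G-I 11, G-J 14, H-J 14] → take G-I (11); add I.
Step 7: frontier [G-J 14, H-J 14, I-J 9] → take I-J (9); add J.
The 5th edge added is H-K.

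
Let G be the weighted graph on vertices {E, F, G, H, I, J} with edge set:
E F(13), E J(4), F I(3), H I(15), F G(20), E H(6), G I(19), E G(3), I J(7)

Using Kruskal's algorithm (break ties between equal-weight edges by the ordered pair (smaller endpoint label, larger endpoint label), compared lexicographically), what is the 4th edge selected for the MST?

Kruskal: consider edges lightest-first.
E G (3): add. Components now {E,G} {F} {H} {I} {J}
F I (3): add. Components now {E,G} {F,I} {H} {J}
E J (4): add. Components now {E,G,J} {F,I} {H}
E H (6): add. Components now {E,G,H,J} {F,I}
I J (7): add. Components now {E,F,G,H,I,J}
The 4th edge added is E H.

E-H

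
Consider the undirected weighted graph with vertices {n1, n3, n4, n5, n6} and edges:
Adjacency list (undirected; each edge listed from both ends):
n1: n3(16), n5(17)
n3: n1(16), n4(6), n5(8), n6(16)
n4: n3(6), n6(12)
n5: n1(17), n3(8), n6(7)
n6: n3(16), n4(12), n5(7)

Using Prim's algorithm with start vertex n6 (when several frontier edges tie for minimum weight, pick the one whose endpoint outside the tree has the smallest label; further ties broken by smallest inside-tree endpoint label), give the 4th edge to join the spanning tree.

n1-n3

Grow the tree from n6 using Prim:
Step 1: frontier [n5-n6 7, n4-n6 12, n3-n6 16] → take n5-n6 (7); add n5.
Step 2: frontier [n3-n5 8, n1-n5 17, n4-n6 12, n3-n6 16] → take n3-n5 (8); add n3.
Step 3: frontier [n3-n4 6, n1-n3 16, n1-n5 17, n4-n6 12] → take n3-n4 (6); add n4.
Step 4: frontier [n1-n3 16, n1-n5 17] → take n1-n3 (16); add n1.
The 4th edge added is n1-n3.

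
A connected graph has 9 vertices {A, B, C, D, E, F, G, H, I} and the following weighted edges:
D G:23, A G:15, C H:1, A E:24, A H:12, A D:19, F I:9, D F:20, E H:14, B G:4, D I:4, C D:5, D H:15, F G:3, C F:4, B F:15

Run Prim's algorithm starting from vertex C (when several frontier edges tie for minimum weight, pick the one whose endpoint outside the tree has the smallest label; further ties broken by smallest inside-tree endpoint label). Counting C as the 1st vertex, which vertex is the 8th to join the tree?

Grow the tree from C using Prim:
Step 1: cheapest edge leaving the tree is C H (1); add H.
Step 2: cheapest edge leaving the tree is C F (4); add F.
Step 3: cheapest edge leaving the tree is F G (3); add G.
Step 4: cheapest edge leaving the tree is B G (4); add B.
Step 5: cheapest edge leaving the tree is C D (5); add D.
Step 6: cheapest edge leaving the tree is D I (4); add I.
Step 7: cheapest edge leaving the tree is A H (12); add A.
Step 8: cheapest edge leaving the tree is E H (14); add E.
Vertex order: C, H, F, G, B, D, I, A, E. The 8th vertex is A.

A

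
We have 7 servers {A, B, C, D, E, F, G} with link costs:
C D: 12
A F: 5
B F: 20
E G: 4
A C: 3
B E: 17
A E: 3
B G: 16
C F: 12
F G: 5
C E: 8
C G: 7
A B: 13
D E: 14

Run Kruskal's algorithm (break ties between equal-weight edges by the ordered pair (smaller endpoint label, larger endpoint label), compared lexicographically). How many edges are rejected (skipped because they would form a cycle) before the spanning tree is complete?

4

Sort edges by weight, then run Kruskal:
A C (3): add — endpoints in different components.
A E (3): add — endpoints in different components.
E G (4): add — endpoints in different components.
A F (5): add — endpoints in different components.
F G (5): skip — F and G already connected.
C G (7): skip — C and G already connected.
C E (8): skip — C and E already connected.
C D (12): add — endpoints in different components.
C F (12): skip — C and F already connected.
A B (13): add — endpoints in different components.
Edges rejected before the tree was complete: 4.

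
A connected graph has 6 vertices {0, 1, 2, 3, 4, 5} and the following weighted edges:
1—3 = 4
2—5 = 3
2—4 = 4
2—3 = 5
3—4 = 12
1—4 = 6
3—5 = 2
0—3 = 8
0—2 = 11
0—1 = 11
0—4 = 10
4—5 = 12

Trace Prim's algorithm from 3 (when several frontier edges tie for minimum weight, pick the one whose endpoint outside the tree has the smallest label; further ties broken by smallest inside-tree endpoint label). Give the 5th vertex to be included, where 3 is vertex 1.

Grow the tree from 3 using Prim:
Step 1: frontier [3—5 2, 1—3 4, 2—3 5, 0—3 8, 3—4 12] → take 3—5 (2); add 5.
Step 2: frontier [1—3 4, 2—3 5, 0—3 8, 3—4 12, 2—5 3, 4—5 12] → take 2—5 (3); add 2.
Step 3: frontier [2—4 4, 0—2 11, 1—3 4, 0—3 8, 3—4 12, 4—5 12] → take 1—3 (4); add 1.
Step 4: frontier [1—4 6, 0—1 11, 2—4 4, 0—2 11, 0—3 8, 3—4 12, 4—5 12] → take 2—4 (4); add 4.
Step 5: frontier [0—1 11, 0—2 11, 0—3 8, 0—4 10] → take 0—3 (8); add 0.
Vertex order: 3, 5, 2, 1, 4, 0. The 5th vertex is 4.

4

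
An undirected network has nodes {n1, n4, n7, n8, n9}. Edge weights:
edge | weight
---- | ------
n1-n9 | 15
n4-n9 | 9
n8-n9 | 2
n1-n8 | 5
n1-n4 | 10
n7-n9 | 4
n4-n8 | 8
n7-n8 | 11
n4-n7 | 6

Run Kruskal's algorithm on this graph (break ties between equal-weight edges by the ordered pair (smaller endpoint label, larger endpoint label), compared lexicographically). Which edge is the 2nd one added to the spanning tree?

n7-n9

Sort edges by weight, then run Kruskal:
n8-n9 (2): add. Components now {n7} {n8,n9} {n1} {n4}
n7-n9 (4): add. Components now {n7,n8,n9} {n1} {n4}
n1-n8 (5): add. Components now {n1,n7,n8,n9} {n4}
n4-n7 (6): add. Components now {n1,n4,n7,n8,n9}
The 2nd edge added is n7-n9.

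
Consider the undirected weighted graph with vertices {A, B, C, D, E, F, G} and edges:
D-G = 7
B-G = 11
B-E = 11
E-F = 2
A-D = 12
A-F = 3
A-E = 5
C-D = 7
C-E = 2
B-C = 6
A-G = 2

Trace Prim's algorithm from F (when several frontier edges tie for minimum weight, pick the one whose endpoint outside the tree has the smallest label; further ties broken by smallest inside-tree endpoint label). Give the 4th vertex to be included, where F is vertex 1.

A

Grow the tree from F using Prim:
Step 1: cheapest edge leaving the tree is E-F (2); add E.
Step 2: cheapest edge leaving the tree is C-E (2); add C.
Step 3: cheapest edge leaving the tree is A-F (3); add A.
Step 4: cheapest edge leaving the tree is A-G (2); add G.
Step 5: cheapest edge leaving the tree is B-C (6); add B.
Step 6: cheapest edge leaving the tree is C-D (7); add D.
Vertex order: F, E, C, A, G, B, D. The 4th vertex is A.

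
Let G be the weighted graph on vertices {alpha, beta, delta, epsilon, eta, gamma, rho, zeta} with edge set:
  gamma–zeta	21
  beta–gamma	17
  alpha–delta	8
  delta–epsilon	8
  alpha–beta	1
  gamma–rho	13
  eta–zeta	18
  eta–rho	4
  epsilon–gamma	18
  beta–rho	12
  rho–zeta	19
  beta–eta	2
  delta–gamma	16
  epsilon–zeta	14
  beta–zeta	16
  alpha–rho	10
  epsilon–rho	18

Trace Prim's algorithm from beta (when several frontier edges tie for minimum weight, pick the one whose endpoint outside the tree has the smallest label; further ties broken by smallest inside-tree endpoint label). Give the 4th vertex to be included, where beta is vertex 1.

Prim's algorithm from beta:
Step 1: cheapest edge leaving the tree is alpha–beta (1); add alpha.
Step 2: cheapest edge leaving the tree is beta–eta (2); add eta.
Step 3: cheapest edge leaving the tree is eta–rho (4); add rho.
Step 4: cheapest edge leaving the tree is alpha–delta (8); add delta.
Step 5: cheapest edge leaving the tree is delta–epsilon (8); add epsilon.
Step 6: cheapest edge leaving the tree is gamma–rho (13); add gamma.
Step 7: cheapest edge leaving the tree is epsilon–zeta (14); add zeta.
Vertex order: beta, alpha, eta, rho, delta, epsilon, gamma, zeta. The 4th vertex is rho.

rho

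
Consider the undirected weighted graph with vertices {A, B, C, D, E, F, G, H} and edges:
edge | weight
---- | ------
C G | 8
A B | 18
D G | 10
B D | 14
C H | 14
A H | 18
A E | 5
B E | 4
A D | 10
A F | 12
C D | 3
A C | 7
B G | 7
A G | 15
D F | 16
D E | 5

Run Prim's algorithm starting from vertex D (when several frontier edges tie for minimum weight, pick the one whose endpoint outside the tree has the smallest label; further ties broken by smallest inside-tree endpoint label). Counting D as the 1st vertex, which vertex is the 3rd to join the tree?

E

Prim's algorithm from D:
Step 1: cheapest edge leaving the tree is C D (3); add C.
Step 2: cheapest edge leaving the tree is D E (5); add E.
Step 3: cheapest edge leaving the tree is B E (4); add B.
Step 4: cheapest edge leaving the tree is A E (5); add A.
Step 5: cheapest edge leaving the tree is B G (7); add G.
Step 6: cheapest edge leaving the tree is A F (12); add F.
Step 7: cheapest edge leaving the tree is C H (14); add H.
Vertex order: D, C, E, B, A, G, F, H. The 3rd vertex is E.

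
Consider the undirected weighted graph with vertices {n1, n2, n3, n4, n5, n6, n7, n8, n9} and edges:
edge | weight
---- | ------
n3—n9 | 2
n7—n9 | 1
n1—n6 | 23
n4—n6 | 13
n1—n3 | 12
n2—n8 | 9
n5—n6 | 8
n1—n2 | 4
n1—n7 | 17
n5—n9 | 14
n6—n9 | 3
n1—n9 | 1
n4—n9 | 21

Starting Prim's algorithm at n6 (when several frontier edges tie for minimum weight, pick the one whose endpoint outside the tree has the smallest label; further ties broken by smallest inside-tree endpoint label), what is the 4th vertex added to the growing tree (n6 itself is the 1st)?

Grow the tree from n6 using Prim:
Step 1: cheapest edge leaving the tree is n6—n9 (3); add n9.
Step 2: cheapest edge leaving the tree is n1—n9 (1); add n1.
Step 3: cheapest edge leaving the tree is n7—n9 (1); add n7.
Step 4: cheapest edge leaving the tree is n3—n9 (2); add n3.
Step 5: cheapest edge leaving the tree is n1—n2 (4); add n2.
Step 6: cheapest edge leaving the tree is n5—n6 (8); add n5.
Step 7: cheapest edge leaving the tree is n2—n8 (9); add n8.
Step 8: cheapest edge leaving the tree is n4—n6 (13); add n4.
Vertex order: n6, n9, n1, n7, n3, n2, n5, n8, n4. The 4th vertex is n7.

n7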